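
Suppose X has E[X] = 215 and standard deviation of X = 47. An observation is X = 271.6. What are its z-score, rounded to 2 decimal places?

z = (X − E[X]) / standard deviation of X = (271.6 − 215) / 47 ≈ 1.20.

z = 1.20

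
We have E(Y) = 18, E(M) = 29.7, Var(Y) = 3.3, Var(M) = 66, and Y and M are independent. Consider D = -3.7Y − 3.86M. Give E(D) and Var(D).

E(D) = -181.242, Var(D) = 1028.5506

E(D) = (-3.7)·E(Y) + (-3.86)·E(M) = (-3.7)·18 + (-3.86)·29.7 = -181.242.
Var(D) = a²·Var(Y) + b²·Var(M) + 2ab·Cov(Y, M) with a = -3.7, b = -3.86.
Independence gives Cov(Y, M) = 0.
= (-3.7)²·3.3 + (-3.86)²·66 + 2·(-3.7)·(-3.86)·0
= 45.177 + 983.3736 + 0 = 1028.5506.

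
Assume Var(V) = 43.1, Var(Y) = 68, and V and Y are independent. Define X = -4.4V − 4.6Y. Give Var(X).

Var(X) = a²·Var(V) + b²·Var(Y) + 2ab·Cov(V, Y) with a = -4.4, b = -4.6.
Independence gives Cov(V, Y) = 0.
= (-4.4)²·43.1 + (-4.6)²·68 + 2·(-4.4)·(-4.6)·0
= 834.416 + 1438.88 + 0 = 2273.296.

Var(X) = 2273.296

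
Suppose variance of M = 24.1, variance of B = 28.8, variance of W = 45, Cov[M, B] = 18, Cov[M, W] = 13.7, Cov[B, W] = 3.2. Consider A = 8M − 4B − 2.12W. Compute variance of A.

variance of A = a²·variance of M + b²·variance of B + c²·variance of W + 2ab·Cov[M, B] + 2ac·Cov[M, W] + 2bc·Cov[B, W], with a = 8, b = -4, c = -2.12.
= 1542.4 + 460.8 + 202.248 + (-1152) + (-464.704) + 54.272
= 643.016.

variance of A = 643.016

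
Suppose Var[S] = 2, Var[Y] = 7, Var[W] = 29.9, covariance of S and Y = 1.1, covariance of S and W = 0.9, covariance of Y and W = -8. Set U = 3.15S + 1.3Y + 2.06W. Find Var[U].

Var[U] = a²·Var[S] + b²·Var[Y] + c²·Var[W] + 2ab·covariance of S and Y + 2ac·covariance of S and W + 2bc·covariance of Y and W, with a = 3.15, b = 1.3, c = 2.06.
= 19.845 + 11.83 + 126.88364 + 9.009 + 11.6802 + (-42.848)
= 136.39984.

Var[U] = 136.39984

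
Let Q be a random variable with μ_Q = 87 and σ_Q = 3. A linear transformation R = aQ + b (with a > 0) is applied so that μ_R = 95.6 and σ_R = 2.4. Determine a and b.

σ_R = a·σ_Q (a > 0), so a = 2.4/3 = 0.8.
μ_R = a·μ_Q + b, so b = 95.6 − 0.8·87 = 26.

a = 0.8, b = 26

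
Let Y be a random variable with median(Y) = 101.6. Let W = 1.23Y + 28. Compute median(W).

A linear map preserves order up to sign, so median(W) = a·median(Y) + b = 1.23·101.6 + 28 = 152.968.

median(W) = 152.968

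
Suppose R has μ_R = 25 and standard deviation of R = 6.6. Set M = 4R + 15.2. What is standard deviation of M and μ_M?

standard deviation of M = 26.4, μ_M = 115.2

M = 4R + 15.2 is linear with a = 4, b = 15.2.
standard deviation of M = |a|·standard deviation of R = |4|·6.6 = 26.4.
μ_M = a·μ_R + b = 4·25 + 15.2 = 115.2.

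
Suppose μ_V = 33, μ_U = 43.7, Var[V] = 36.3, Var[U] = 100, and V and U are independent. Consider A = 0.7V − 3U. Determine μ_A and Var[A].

μ_A = -108, Var[A] = 917.787

μ_A = 0.7·μ_V + (-3)·μ_U = 0.7·33 + (-3)·43.7 = -108.
Var[A] = a²·Var[V] + b²·Var[U] + 2ab·covariance of V and U with a = 0.7, b = -3.
Independence gives covariance of V and U = 0.
= 0.7²·36.3 + (-3)²·100 + 2·0.7·(-3)·0
= 17.787 + 900 + 0 = 917.787.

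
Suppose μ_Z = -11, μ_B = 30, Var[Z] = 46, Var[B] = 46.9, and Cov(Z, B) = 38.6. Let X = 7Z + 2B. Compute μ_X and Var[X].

μ_X = 7·μ_Z + 2·μ_B = 7·(-11) + 2·30 = -17.
Var[X] = a²·Var[Z] + b²·Var[B] + 2ab·Cov(Z, B) with a = 7, b = 2.
= 7²·46 + 2²·46.9 + 2·7·2·38.6
= 2254 + 187.6 + 1080.8 = 3522.4.

μ_X = -17, Var[X] = 3522.4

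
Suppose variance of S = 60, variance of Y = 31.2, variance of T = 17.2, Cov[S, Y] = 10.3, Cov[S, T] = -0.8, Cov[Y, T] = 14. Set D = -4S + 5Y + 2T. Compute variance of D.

variance of D = 1689.6

variance of D = a²·variance of S + b²·variance of Y + c²·variance of T + 2ab·Cov[S, Y] + 2ac·Cov[S, T] + 2bc·Cov[Y, T], with a = -4, b = 5, c = 2.
= 960 + 780 + 68.8 + (-412) + 12.8 + 280
= 1689.6.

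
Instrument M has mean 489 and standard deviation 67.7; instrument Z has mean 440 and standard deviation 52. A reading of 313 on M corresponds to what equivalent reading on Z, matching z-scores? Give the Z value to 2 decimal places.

Z = 304.82

z = (313 − 489)/67.7 ≈ -2.5997.
Z = 440 + z·52 = 440 + (313 − 489)·52/67.7 ≈ 304.82.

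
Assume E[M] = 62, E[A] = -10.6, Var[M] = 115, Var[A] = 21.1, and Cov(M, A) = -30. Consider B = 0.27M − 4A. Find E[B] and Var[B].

E[B] = 59.14, Var[B] = 410.7835

E[B] = 0.27·E[M] + (-4)·E[A] = 0.27·62 + (-4)·(-10.6) = 59.14.
Var[B] = a²·Var[M] + b²·Var[A] + 2ab·Cov(M, A) with a = 0.27, b = -4.
= 0.27²·115 + (-4)²·21.1 + 2·0.27·(-4)·(-30)
= 8.3835 + 337.6 + 64.8 = 410.7835.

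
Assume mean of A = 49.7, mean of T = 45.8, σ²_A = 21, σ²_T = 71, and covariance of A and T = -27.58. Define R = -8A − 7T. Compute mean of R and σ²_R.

mean of R = -718.2, σ²_R = 1734.04

mean of R = (-8)·mean of A + (-7)·mean of T = (-8)·49.7 + (-7)·45.8 = -718.2.
σ²_R = a²·σ²_A + b²·σ²_T + 2ab·covariance of A and T with a = -8, b = -7.
= (-8)²·21 + (-7)²·71 + 2·(-8)·(-7)·(-27.58)
= 1344 + 3479 + (-3088.96) = 1734.04.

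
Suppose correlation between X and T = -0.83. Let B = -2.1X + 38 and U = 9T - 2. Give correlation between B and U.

Linear rescalings preserve |correlation|; the slopes -2.1 and 9 have opposite signs, so the correlation flips sign: correlation between B and U = −correlation between X and T = 0.83.

correlation between B and U = 0.83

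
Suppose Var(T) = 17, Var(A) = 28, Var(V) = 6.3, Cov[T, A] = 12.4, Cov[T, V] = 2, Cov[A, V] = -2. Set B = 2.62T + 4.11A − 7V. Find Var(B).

Var(B) = a²·Var(T) + b²·Var(A) + c²·Var(V) + 2ab·Cov[T, A] + 2ac·Cov[T, V] + 2bc·Cov[A, V], with a = 2.62, b = 4.11, c = -7.
= 116.6948 + 472.9788 + 308.7 + 267.05136 + (-73.36) + 115.08
= 1207.14496.

Var(B) = 1207.14496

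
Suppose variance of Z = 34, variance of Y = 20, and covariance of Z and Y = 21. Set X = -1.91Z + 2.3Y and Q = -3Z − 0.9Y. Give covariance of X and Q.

By bilinearity, covariance of X and Q = ac·variance of Z + bd·variance of Y + (ad+bc)·covariance of Z and Y, with a=-1.91, b=2.3, c=-3, d=-0.9.
ac·variance of Z = (-1.91)·(-3)·34 = 194.82
bd·variance of Y = 2.3·(-0.9)·20 = -41.4
(ad+bc)·covariance of Z and Y = (-5.181)·21 = -108.801
covariance of X and Q = 194.82 + (-41.4) + (-108.801) = 44.619.

covariance of X and Q = 44.619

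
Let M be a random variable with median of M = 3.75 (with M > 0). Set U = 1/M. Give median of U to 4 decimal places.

median of U = 0.2667

1/M is monotone on this domain, so median of U = 1/(3.75) ≈ 0.2667.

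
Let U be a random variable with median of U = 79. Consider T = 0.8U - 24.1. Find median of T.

median of T = 39.1

A linear map preserves order up to sign, so median of T = a·median of U + b = 0.8·79 + (-24.1) = 39.1.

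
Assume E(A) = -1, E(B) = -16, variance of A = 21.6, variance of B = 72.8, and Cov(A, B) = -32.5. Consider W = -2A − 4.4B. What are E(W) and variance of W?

E(W) = 72.4, variance of W = 923.808

E(W) = (-2)·E(A) + (-4.4)·E(B) = (-2)·(-1) + (-4.4)·(-16) = 72.4.
variance of W = a²·variance of A + b²·variance of B + 2ab·Cov(A, B) with a = -2, b = -4.4.
= (-2)²·21.6 + (-4.4)²·72.8 + 2·(-2)·(-4.4)·(-32.5)
= 86.4 + 1409.408 + (-572) = 923.808.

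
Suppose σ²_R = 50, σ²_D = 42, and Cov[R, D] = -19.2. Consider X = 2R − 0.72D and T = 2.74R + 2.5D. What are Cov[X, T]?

Cov[X, T] = 140.27776

By bilinearity, Cov[X, T] = ac·σ²_R + bd·σ²_D + (ad+bc)·Cov[R, D], with a=2, b=-0.72, c=2.74, d=2.5.
ac·σ²_R = 2·2.74·50 = 274
bd·σ²_D = (-0.72)·2.5·42 = -75.6
(ad+bc)·Cov[R, D] = (3.0272)·(-19.2) = -58.12224
Cov[X, T] = 274 + (-75.6) + (-58.12224) = 140.27776.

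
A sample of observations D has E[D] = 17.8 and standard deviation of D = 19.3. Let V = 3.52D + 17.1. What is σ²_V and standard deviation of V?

V = 3.52D + 17.1 is linear with a = 3.52, b = 17.1.
σ²_D = 19.3² = 372.49.
σ²_V = a²·σ²_D = 3.52²·372.49 = 4615.300096 (the additive constant 17.1 does not affect variance).
standard deviation of V = |a|·standard deviation of D = |3.52|·19.3 = 67.936.

σ²_V = 4615.300096, standard deviation of V = 67.936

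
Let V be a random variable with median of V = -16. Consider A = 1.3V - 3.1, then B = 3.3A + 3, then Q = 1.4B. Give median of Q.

median of Q = -106.218

median of A = 1.3·(-16) + (-3.1) = -23.9.
median of B = 3.3·(-23.9) + 3 = -75.87.
median of Q = 1.4·(-75.87) = -106.218.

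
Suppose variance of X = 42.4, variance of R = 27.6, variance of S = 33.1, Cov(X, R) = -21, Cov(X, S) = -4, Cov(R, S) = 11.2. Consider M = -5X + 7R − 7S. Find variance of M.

variance of M = 4126.7

variance of M = a²·variance of X + b²·variance of R + c²·variance of S + 2ab·Cov(X, R) + 2ac·Cov(X, S) + 2bc·Cov(R, S), with a = -5, b = 7, c = -7.
= 1060 + 1352.4 + 1621.9 + 1470 + (-280) + (-1097.6)
= 4126.7.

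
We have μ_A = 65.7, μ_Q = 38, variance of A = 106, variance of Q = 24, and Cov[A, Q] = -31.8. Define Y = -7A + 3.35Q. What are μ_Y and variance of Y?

μ_Y = -332.6, variance of Y = 6954.76

μ_Y = (-7)·μ_A + 3.35·μ_Q = (-7)·65.7 + 3.35·38 = -332.6.
variance of Y = a²·variance of A + b²·variance of Q + 2ab·Cov[A, Q] with a = -7, b = 3.35.
= (-7)²·106 + 3.35²·24 + 2·(-7)·3.35·(-31.8)
= 5194 + 269.34 + 1491.42 = 6954.76.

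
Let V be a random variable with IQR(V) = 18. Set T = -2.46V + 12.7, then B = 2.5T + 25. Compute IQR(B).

IQR(B) = 110.7

IQR(T) = |-2.46|·18 = 44.28.
IQR(B) = |2.5|·44.28 = 110.7.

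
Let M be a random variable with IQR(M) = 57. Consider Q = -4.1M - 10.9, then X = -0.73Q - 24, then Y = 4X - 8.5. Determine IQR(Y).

IQR(Y) = 682.404

IQR(Q) = |-4.1|·57 = 233.7.
IQR(X) = |-0.73|·233.7 = 170.601.
IQR(Y) = |4|·170.601 = 682.404.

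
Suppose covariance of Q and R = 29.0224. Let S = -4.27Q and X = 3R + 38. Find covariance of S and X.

covariance of S and X = -371.776944

covariance of S and X = a·c·covariance of Q and R = (-4.27)·3·29.0224 = -371.776944. Additive constants drop out.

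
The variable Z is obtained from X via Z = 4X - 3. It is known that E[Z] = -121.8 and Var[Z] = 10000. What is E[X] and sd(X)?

E[X] = -29.7, sd(X) = 25

From Z = 4X - 3: E[Z] = a·E[X] + b, so E[X] = (E[Z] − b)/a = (-121.8 − (-3))/4 = -29.7.
sd(Z) = √10000 = 100.
sd(Z) = |a|·sd(X), so sd(X) = 100/|4| = 25.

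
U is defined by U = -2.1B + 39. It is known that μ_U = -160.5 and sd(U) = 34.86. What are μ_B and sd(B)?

From U = -2.1B + 39: μ_U = a·μ_B + b, so μ_B = (μ_U − b)/a = (-160.5 − 39)/(-2.1) = 95.
sd(U) = |a|·sd(B), so sd(B) = 34.86/|-2.1| = 16.6.

μ_B = 95, sd(B) = 16.6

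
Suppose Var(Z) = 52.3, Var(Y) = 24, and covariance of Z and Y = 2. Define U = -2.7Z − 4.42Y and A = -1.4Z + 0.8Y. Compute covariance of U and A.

covariance of U and A = 120.886

By bilinearity, covariance of U and A = ac·Var(Z) + bd·Var(Y) + (ad+bc)·covariance of Z and Y, with a=-2.7, b=-4.42, c=-1.4, d=0.8.
ac·Var(Z) = (-2.7)·(-1.4)·52.3 = 197.694
bd·Var(Y) = (-4.42)·0.8·24 = -84.864
(ad+bc)·covariance of Z and Y = (4.028)·2 = 8.056
covariance of U and A = 197.694 + (-84.864) + 8.056 = 120.886.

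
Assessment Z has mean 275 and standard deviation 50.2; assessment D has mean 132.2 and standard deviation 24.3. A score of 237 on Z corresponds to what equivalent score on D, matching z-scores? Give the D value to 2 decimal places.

z = (237 − 275)/50.2 ≈ -0.757.
D = 132.2 + z·24.3 = 132.2 + (237 − 275)·24.3/50.2 ≈ 113.81.

D = 113.81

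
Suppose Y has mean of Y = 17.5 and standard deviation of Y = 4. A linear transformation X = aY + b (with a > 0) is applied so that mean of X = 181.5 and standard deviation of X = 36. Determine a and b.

a = 9, b = 24

standard deviation of X = a·standard deviation of Y (a > 0), so a = 36/4 = 9.
mean of X = a·mean of Y + b, so b = 181.5 − 9·17.5 = 24.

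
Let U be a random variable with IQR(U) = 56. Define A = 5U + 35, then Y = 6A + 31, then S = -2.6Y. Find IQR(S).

IQR(S) = 4368

IQR(A) = |5|·56 = 280.
IQR(Y) = |6|·280 = 1680.
IQR(S) = |-2.6|·1680 = 4368.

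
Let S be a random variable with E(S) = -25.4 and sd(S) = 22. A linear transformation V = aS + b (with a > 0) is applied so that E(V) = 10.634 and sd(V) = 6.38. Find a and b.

sd(V) = a·sd(S) (a > 0), so a = 6.38/22 = 0.29.
E(V) = a·E(S) + b, so b = 10.634 − 0.29·(-25.4) = 18.

a = 0.29, b = 18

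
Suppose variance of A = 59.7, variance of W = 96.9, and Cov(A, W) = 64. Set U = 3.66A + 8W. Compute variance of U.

variance of U = 10749.15732

variance of U = a²·variance of A + b²·variance of W + 2ab·Cov(A, W) with a = 3.66, b = 8.
= 3.66²·59.7 + 8²·96.9 + 2·3.66·8·64
= 799.71732 + 6201.6 + 3747.84 = 10749.15732.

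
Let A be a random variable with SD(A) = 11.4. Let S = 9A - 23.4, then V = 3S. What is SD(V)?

SD(S) = |9|·11.4 = 102.6.
SD(V) = |3|·102.6 = 307.8.

SD(V) = 307.8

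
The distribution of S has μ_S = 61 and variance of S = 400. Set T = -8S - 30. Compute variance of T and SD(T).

variance of T = 25600, SD(T) = 160

T = -8S - 30 is linear with a = -8, b = -30.
variance of T = a²·variance of S = (-8)²·400 = 25600 (the additive constant -30 does not affect variance).
SD(S) = √400 = 20.
SD(T) = |a|·SD(S) = |-8|·20 = 160.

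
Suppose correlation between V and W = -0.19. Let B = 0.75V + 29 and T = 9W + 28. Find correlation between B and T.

Linear rescalings preserve correlation up to sign; here the slopes 0.75 and 9 have the same sign, so correlation between B and T = correlation between V and W = -0.19.

correlation between B and T = -0.19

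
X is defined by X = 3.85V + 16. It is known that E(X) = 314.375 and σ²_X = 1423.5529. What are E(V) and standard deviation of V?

E(V) = 77.5, standard deviation of V = 9.8

From X = 3.85V + 16: E(X) = a·E(V) + b, so E(V) = (E(X) − b)/a = (314.375 − 16)/3.85 = 77.5.
standard deviation of X = √1423.5529 = 37.73.
standard deviation of X = |a|·standard deviation of V, so standard deviation of V = 37.73/|3.85| = 9.8.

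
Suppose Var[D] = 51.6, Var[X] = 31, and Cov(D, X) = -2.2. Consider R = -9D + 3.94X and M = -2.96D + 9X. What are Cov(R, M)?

By bilinearity, Cov(R, M) = ac·Var[D] + bd·Var[X] + (ad+bc)·Cov(D, X), with a=-9, b=3.94, c=-2.96, d=9.
ac·Var[D] = (-9)·(-2.96)·51.6 = 1374.624
bd·Var[X] = 3.94·9·31 = 1099.26
(ad+bc)·Cov(D, X) = (-92.6624)·(-2.2) = 203.85728
Cov(R, M) = 1374.624 + 1099.26 + 203.85728 = 2677.74128.

Cov(R, M) = 2677.74128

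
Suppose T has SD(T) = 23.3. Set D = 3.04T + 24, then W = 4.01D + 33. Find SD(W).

SD(W) = 284.03632

SD(D) = |3.04|·23.3 = 70.832.
SD(W) = |4.01|·70.832 = 284.03632.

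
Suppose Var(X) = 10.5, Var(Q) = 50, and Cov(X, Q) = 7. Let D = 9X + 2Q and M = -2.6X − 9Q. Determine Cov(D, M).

Cov(D, M) = -1749.1

By bilinearity, Cov(D, M) = ac·Var(X) + bd·Var(Q) + (ad+bc)·Cov(X, Q), with a=9, b=2, c=-2.6, d=-9.
ac·Var(X) = 9·(-2.6)·10.5 = -245.7
bd·Var(Q) = 2·(-9)·50 = -900
(ad+bc)·Cov(X, Q) = (-86.2)·7 = -603.4
Cov(D, M) = -245.7 + (-900) + (-603.4) = -1749.1.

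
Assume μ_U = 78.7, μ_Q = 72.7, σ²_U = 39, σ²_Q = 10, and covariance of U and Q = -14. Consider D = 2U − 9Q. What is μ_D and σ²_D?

μ_D = -496.9, σ²_D = 1470

μ_D = 2·μ_U + (-9)·μ_Q = 2·78.7 + (-9)·72.7 = -496.9.
σ²_D = a²·σ²_U + b²·σ²_Q + 2ab·covariance of U and Q with a = 2, b = -9.
= 2²·39 + (-9)²·10 + 2·2·(-9)·(-14)
= 156 + 810 + 504 = 1470.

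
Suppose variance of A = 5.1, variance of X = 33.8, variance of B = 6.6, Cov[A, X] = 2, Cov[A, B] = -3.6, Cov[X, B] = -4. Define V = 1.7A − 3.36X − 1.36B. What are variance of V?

variance of V = 365.77644

variance of V = a²·variance of A + b²·variance of X + c²·variance of B + 2ab·Cov[A, X] + 2ac·Cov[A, B] + 2bc·Cov[X, B], with a = 1.7, b = -3.36, c = -1.36.
= 14.739 + 381.58848 + 12.20736 + (-22.848) + 16.6464 + (-36.5568)
= 365.77644.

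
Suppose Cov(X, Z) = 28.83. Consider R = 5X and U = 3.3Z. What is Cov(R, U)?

Cov(R, U) = 475.695

Cov(R, U) = a·c·Cov(X, Z) = 5·3.3·28.83 = 475.695. Additive constants drop out.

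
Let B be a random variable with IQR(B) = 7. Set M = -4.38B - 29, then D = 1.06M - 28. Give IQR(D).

IQR(M) = |-4.38|·7 = 30.66.
IQR(D) = |1.06|·30.66 = 32.4996.

IQR(D) = 32.4996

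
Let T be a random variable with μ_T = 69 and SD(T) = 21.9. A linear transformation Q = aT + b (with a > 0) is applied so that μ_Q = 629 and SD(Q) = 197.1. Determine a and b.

SD(Q) = a·SD(T) (a > 0), so a = 197.1/21.9 = 9.
μ_Q = a·μ_T + b, so b = 629 − 9·69 = 8.

a = 9, b = 8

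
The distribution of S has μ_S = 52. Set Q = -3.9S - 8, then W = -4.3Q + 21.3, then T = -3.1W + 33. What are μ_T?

μ_T = -2842.994

μ_Q = (-3.9)·52 + (-8) = -210.8.
μ_W = (-4.3)·(-210.8) + 21.3 = 927.74.
μ_T = (-3.1)·927.74 + 33 = -2842.994.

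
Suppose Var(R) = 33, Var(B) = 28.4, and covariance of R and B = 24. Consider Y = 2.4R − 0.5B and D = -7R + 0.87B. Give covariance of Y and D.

By bilinearity, covariance of Y and D = ac·Var(R) + bd·Var(B) + (ad+bc)·covariance of R and B, with a=2.4, b=-0.5, c=-7, d=0.87.
ac·Var(R) = 2.4·(-7)·33 = -554.4
bd·Var(B) = (-0.5)·0.87·28.4 = -12.354
(ad+bc)·covariance of R and B = (5.588)·24 = 134.112
covariance of Y and D = -554.4 + (-12.354) + 134.112 = -432.642.

covariance of Y and D = -432.642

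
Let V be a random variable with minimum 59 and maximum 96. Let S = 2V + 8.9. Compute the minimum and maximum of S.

a = 2 > 0, so min(S) = a·min(V)+b = 2·59 + 8.9 = 126.9 and max(S) = 2·96 + 8.9 = 200.9.

min(S) = 126.9, max(S) = 200.9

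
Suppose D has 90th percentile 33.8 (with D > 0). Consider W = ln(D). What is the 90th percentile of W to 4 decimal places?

ln(D) is increasing, so P_{90}(W) = g(P_{90}(D)) ≈ 3.5205.

90th percentile of W = 3.5205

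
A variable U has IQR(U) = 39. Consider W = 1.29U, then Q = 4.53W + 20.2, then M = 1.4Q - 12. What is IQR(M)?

IQR(W) = |1.29|·39 = 50.31.
IQR(Q) = |4.53|·50.31 = 227.9043.
IQR(M) = |1.4|·227.9043 = 319.06602.

IQR(M) = 319.06602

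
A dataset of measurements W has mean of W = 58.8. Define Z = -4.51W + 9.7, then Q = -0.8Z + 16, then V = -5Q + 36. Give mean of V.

mean of Z = (-4.51)·58.8 + 9.7 = -255.488.
mean of Q = (-0.8)·(-255.488) + 16 = 220.3904.
mean of V = (-5)·220.3904 + 36 = -1065.952.

mean of V = -1065.952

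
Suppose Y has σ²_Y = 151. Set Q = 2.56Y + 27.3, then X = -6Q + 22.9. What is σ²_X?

σ²_X = 35625.3696

σ²_Q = 2.56²·151 = 989.5936.
σ²_X = (-6)²·989.5936 = 35625.3696.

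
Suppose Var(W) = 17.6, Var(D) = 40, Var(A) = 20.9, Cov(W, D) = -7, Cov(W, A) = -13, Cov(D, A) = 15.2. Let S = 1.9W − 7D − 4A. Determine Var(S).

Var(S) = 3592.936

Var(S) = a²·Var(W) + b²·Var(D) + c²·Var(A) + 2ab·Cov(W, D) + 2ac·Cov(W, A) + 2bc·Cov(D, A), with a = 1.9, b = -7, c = -4.
= 63.536 + 1960 + 334.4 + 186.2 + 197.6 + 851.2
= 3592.936.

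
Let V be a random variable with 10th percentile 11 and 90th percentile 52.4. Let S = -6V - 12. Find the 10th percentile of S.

Since a = -6 < 0 the transformation is decreasing, reversing order: the 10th percentile of S corresponds to the 90th percentile of V.
So P_{10}(S) = a·P_{90}(V) + b = (-6)·52.4 + (-12) = -326.4.

10th percentile of S = -326.4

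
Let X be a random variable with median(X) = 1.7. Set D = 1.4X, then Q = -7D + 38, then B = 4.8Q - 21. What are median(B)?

median(D) = 1.4·1.7 = 2.38.
median(Q) = (-7)·2.38 + 38 = 21.34.
median(B) = 4.8·21.34 + (-21) = 81.432.

median(B) = 81.432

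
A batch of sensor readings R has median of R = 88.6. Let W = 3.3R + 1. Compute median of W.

A linear map preserves order up to sign, so median of W = a·median of R + b = 3.3·88.6 + 1 = 293.38.

median of W = 293.38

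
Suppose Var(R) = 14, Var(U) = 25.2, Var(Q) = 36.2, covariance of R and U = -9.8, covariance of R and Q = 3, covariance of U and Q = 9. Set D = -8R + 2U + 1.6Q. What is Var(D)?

Var(D) = 1383.872

Var(D) = a²·Var(R) + b²·Var(U) + c²·Var(Q) + 2ab·covariance of R and U + 2ac·covariance of R and Q + 2bc·covariance of U and Q, with a = -8, b = 2, c = 1.6.
= 896 + 100.8 + 92.672 + 313.6 + (-76.8) + 57.6
= 1383.872.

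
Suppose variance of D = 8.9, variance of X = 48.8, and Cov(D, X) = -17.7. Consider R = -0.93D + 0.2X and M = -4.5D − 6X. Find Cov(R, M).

By bilinearity, Cov(R, M) = ac·variance of D + bd·variance of X + (ad+bc)·Cov(D, X), with a=-0.93, b=0.2, c=-4.5, d=-6.
ac·variance of D = (-0.93)·(-4.5)·8.9 = 37.2465
bd·variance of X = 0.2·(-6)·48.8 = -58.56
(ad+bc)·Cov(D, X) = (4.68)·(-17.7) = -82.836
Cov(R, M) = 37.2465 + (-58.56) + (-82.836) = -104.1495.

Cov(R, M) = -104.1495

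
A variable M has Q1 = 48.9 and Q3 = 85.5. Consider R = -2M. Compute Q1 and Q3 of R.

a = -2 < 0 reverses order: Q1(R) comes from Q3(M), Q3(R) from Q1(M).
Q1(R) = (-2)·85.5 = -171; Q3(R) = (-2)·48.9 = -97.8.

Q1(R) = -171, Q3(R) = -97.8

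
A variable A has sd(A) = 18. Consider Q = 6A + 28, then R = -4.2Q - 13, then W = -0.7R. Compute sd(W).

sd(W) = 317.52

sd(Q) = |6|·18 = 108.
sd(R) = |-4.2|·108 = 453.6.
sd(W) = |-0.7|·453.6 = 317.52.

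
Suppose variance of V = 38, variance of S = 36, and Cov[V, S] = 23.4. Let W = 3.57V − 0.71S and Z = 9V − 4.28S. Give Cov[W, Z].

By bilinearity, Cov[W, Z] = ac·variance of V + bd·variance of S + (ad+bc)·Cov[V, S], with a=3.57, b=-0.71, c=9, d=-4.28.
ac·variance of V = 3.57·9·38 = 1220.94
bd·variance of S = (-0.71)·(-4.28)·36 = 109.3968
(ad+bc)·Cov[V, S] = (-21.6696)·23.4 = -507.06864
Cov[W, Z] = 1220.94 + 109.3968 + (-507.06864) = 823.26816.

Cov[W, Z] = 823.26816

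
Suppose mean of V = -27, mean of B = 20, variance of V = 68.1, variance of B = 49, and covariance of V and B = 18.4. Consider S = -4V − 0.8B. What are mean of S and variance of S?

mean of S = (-4)·mean of V + (-0.8)·mean of B = (-4)·(-27) + (-0.8)·20 = 92.
variance of S = a²·variance of V + b²·variance of B + 2ab·covariance of V and B with a = -4, b = -0.8.
= (-4)²·68.1 + (-0.8)²·49 + 2·(-4)·(-0.8)·18.4
= 1089.6 + 31.36 + 117.76 = 1238.72.

mean of S = 92, variance of S = 1238.72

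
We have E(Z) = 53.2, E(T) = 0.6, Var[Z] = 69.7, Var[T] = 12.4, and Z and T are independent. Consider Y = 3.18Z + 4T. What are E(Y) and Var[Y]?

E(Y) = 171.576, Var[Y] = 903.23428

E(Y) = 3.18·E(Z) + 4·E(T) = 3.18·53.2 + 4·0.6 = 171.576.
Var[Y] = a²·Var[Z] + b²·Var[T] + 2ab·covariance of Z and T with a = 3.18, b = 4.
Independence gives covariance of Z and T = 0.
= 3.18²·69.7 + 4²·12.4 + 2·3.18·4·0
= 704.83428 + 198.4 + 0 = 903.23428.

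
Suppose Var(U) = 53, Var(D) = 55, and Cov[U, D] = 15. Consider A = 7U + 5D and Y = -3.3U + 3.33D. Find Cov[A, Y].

Cov[A, Y] = -206.4

By bilinearity, Cov[A, Y] = ac·Var(U) + bd·Var(D) + (ad+bc)·Cov[U, D], with a=7, b=5, c=-3.3, d=3.33.
ac·Var(U) = 7·(-3.3)·53 = -1224.3
bd·Var(D) = 5·3.33·55 = 915.75
(ad+bc)·Cov[U, D] = (6.81)·15 = 102.15
Cov[A, Y] = -1224.3 + 915.75 + 102.15 = -206.4.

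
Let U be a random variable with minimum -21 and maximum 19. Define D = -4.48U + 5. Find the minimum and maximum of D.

a = -4.48 < 0, so order reverses: min(D) = a·max(U)+b = (-4.48)·19 + 5 = -80.12; max(D) = a·min(U)+b = (-4.48)·(-21) + 5 = 99.08.

min(D) = -80.12, max(D) = 99.08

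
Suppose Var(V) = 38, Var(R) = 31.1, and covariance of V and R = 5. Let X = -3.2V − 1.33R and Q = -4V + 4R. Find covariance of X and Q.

covariance of X and Q = 283.548

By bilinearity, covariance of X and Q = ac·Var(V) + bd·Var(R) + (ad+bc)·covariance of V and R, with a=-3.2, b=-1.33, c=-4, d=4.
ac·Var(V) = (-3.2)·(-4)·38 = 486.4
bd·Var(R) = (-1.33)·4·31.1 = -165.452
(ad+bc)·covariance of V and R = (-7.48)·5 = -37.4
covariance of X and Q = 486.4 + (-165.452) + (-37.4) = 283.548.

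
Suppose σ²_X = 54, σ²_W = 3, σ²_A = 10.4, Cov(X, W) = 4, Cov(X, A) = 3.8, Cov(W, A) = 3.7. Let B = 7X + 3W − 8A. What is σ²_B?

σ²_B = a²·σ²_X + b²·σ²_W + c²·σ²_A + 2ab·Cov(X, W) + 2ac·Cov(X, A) + 2bc·Cov(W, A), with a = 7, b = 3, c = -8.
= 2646 + 27 + 665.6 + 168 + (-425.6) + (-177.6)
= 2903.4.

σ²_B = 2903.4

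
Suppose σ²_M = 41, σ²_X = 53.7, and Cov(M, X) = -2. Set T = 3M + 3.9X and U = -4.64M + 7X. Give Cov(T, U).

Cov(T, U) = 889.482

By bilinearity, Cov(T, U) = ac·σ²_M + bd·σ²_X + (ad+bc)·Cov(M, X), with a=3, b=3.9, c=-4.64, d=7.
ac·σ²_M = 3·(-4.64)·41 = -570.72
bd·σ²_X = 3.9·7·53.7 = 1466.01
(ad+bc)·Cov(M, X) = (2.904)·(-2) = -5.808
Cov(T, U) = -570.72 + 1466.01 + (-5.808) = 889.482.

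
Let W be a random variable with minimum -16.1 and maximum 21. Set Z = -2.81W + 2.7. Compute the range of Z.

Range of W = 21 − (-16.1) = 37.1.
Range(Z) = |a|·Range(W) = |-2.81|·37.1 = 104.251.

Range(Z) = 104.251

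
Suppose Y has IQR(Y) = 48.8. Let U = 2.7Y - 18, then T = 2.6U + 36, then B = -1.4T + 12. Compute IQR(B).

IQR(B) = 479.6064

IQR(U) = |2.7|·48.8 = 131.76.
IQR(T) = |2.6|·131.76 = 342.576.
IQR(B) = |-1.4|·342.576 = 479.6064.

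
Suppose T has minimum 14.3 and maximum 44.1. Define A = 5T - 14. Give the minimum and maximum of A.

a = 5 > 0, so min(A) = a·min(T)+b = 5·14.3 + (-14) = 57.5 and max(A) = 5·44.1 + (-14) = 206.5.

min(A) = 57.5, max(A) = 206.5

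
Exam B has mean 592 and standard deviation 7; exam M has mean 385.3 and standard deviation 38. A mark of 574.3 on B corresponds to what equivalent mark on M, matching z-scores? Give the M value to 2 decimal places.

M = 289.21

z = (574.3 − 592)/7 ≈ -2.5286.
M = 385.3 + z·38 = 385.3 + (574.3 − 592)·38/7 ≈ 289.21.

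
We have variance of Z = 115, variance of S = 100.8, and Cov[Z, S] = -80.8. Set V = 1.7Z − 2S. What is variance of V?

variance of V = 1284.99

variance of V = a²·variance of Z + b²·variance of S + 2ab·Cov[Z, S] with a = 1.7, b = -2.
= 1.7²·115 + (-2)²·100.8 + 2·1.7·(-2)·(-80.8)
= 332.35 + 403.2 + 549.44 = 1284.99.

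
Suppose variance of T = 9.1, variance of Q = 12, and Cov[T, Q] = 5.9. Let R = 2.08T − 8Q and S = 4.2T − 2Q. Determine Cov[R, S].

By bilinearity, Cov[R, S] = ac·variance of T + bd·variance of Q + (ad+bc)·Cov[T, Q], with a=2.08, b=-8, c=4.2, d=-2.
ac·variance of T = 2.08·4.2·9.1 = 79.4976
bd·variance of Q = (-8)·(-2)·12 = 192
(ad+bc)·Cov[T, Q] = (-37.76)·5.9 = -222.784
Cov[R, S] = 79.4976 + 192 + (-222.784) = 48.7136.

Cov[R, S] = 48.7136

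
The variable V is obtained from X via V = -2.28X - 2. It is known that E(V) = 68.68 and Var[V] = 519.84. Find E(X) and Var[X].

E(X) = -31, Var[X] = 100

From V = -2.28X - 2: E(V) = a·E(X) + b, so E(X) = (E(V) − b)/a = (68.68 − (-2))/(-2.28) = -31.
Var[V] = a²·Var[X], so Var[X] = 519.84/(-2.28)² = 100.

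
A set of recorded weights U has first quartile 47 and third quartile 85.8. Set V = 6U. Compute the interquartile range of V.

IQR of U = Q3 − Q1 = 85.8 − 47 = 38.8.
Under V = aU + b, IQR(V) = |a|·IQR(U) = |6|·38.8 = 232.8 (shifts cancel; spread scales by |a|).

IQR(V) = 232.8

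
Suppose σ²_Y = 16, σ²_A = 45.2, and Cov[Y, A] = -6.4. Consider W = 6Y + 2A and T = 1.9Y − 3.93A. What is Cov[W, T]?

By bilinearity, Cov[W, T] = ac·σ²_Y + bd·σ²_A + (ad+bc)·Cov[Y, A], with a=6, b=2, c=1.9, d=-3.93.
ac·σ²_Y = 6·1.9·16 = 182.4
bd·σ²_A = 2·(-3.93)·45.2 = -355.272
(ad+bc)·Cov[Y, A] = (-19.78)·(-6.4) = 126.592
Cov[W, T] = 182.4 + (-355.272) + 126.592 = -46.28.

Cov[W, T] = -46.28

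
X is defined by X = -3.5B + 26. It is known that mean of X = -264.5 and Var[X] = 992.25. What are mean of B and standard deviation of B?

mean of B = 83, standard deviation of B = 9

From X = -3.5B + 26: mean of X = a·mean of B + b, so mean of B = (mean of X − b)/a = (-264.5 − 26)/(-3.5) = 83.
standard deviation of X = √992.25 = 31.5.
standard deviation of X = |a|·standard deviation of B, so standard deviation of B = 31.5/|-3.5| = 9.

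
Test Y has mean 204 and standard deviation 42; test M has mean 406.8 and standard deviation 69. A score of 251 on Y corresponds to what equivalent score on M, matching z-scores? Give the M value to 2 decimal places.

z = (251 − 204)/42 ≈ 1.119.
M = 406.8 + z·69 = 406.8 + (251 − 204)·69/42 ≈ 484.01.

M = 484.01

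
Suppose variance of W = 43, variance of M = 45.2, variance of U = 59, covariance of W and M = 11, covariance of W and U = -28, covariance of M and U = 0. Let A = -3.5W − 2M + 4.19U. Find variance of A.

variance of A = 2718.5999

variance of A = a²·variance of W + b²·variance of M + c²·variance of U + 2ab·covariance of W and M + 2ac·covariance of W and U + 2bc·covariance of M and U, with a = -3.5, b = -2, c = 4.19.
= 526.75 + 180.8 + 1035.8099 + 154 + 821.24 + 0
= 2718.5999.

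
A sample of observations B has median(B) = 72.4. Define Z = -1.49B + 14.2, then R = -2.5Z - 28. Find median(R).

median(R) = 206.19

median(Z) = (-1.49)·72.4 + 14.2 = -93.676.
median(R) = (-2.5)·(-93.676) + (-28) = 206.19.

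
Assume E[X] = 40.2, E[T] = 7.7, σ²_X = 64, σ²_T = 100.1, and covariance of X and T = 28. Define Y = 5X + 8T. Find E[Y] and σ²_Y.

E[Y] = 262.6, σ²_Y = 10246.4

E[Y] = 5·E[X] + 8·E[T] = 5·40.2 + 8·7.7 = 262.6.
σ²_Y = a²·σ²_X + b²·σ²_T + 2ab·covariance of X and T with a = 5, b = 8.
= 5²·64 + 8²·100.1 + 2·5·8·28
= 1600 + 6406.4 + 2240 = 10246.4.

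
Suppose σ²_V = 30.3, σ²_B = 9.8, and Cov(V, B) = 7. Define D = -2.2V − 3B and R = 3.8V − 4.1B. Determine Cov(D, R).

Cov(D, R) = -149.428

By bilinearity, Cov(D, R) = ac·σ²_V + bd·σ²_B + (ad+bc)·Cov(V, B), with a=-2.2, b=-3, c=3.8, d=-4.1.
ac·σ²_V = (-2.2)·3.8·30.3 = -253.308
bd·σ²_B = (-3)·(-4.1)·9.8 = 120.54
(ad+bc)·Cov(V, B) = (-2.38)·7 = -16.66
Cov(D, R) = -253.308 + 120.54 + (-16.66) = -149.428.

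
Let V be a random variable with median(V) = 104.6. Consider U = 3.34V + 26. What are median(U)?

A linear map preserves order up to sign, so median(U) = a·median(V) + b = 3.34·104.6 + 26 = 375.364.

median(U) = 375.364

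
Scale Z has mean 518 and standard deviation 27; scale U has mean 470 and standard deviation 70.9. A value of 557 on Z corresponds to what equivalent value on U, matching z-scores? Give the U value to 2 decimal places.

U = 572.41

z = (557 − 518)/27 ≈ 1.4444.
U = 470 + z·70.9 = 470 + (557 − 518)·70.9/27 ≈ 572.41.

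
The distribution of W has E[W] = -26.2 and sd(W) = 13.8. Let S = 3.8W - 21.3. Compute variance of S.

variance of S = 2749.9536

S = 3.8W - 21.3 is linear with a = 3.8, b = -21.3.
variance of W = 13.8² = 190.44.
variance of S = a²·variance of W = 3.8²·190.44 = 2749.9536 (the additive constant -21.3 does not affect variance).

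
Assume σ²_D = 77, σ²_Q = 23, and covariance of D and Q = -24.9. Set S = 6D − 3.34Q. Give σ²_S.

σ²_S = 4026.5708

σ²_S = a²·σ²_D + b²·σ²_Q + 2ab·covariance of D and Q with a = 6, b = -3.34.
= 6²·77 + (-3.34)²·23 + 2·6·(-3.34)·(-24.9)
= 2772 + 256.5788 + 997.992 = 4026.5708.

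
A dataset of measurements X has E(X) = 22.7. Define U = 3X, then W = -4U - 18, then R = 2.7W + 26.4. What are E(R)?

E(R) = -757.68

E(U) = 3·22.7 = 68.1.
E(W) = (-4)·68.1 + (-18) = -290.4.
E(R) = 2.7·(-290.4) + 26.4 = -757.68.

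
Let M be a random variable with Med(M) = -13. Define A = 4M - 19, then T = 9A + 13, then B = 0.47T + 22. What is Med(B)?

Med(B) = -272.22

Med(A) = 4·(-13) + (-19) = -71.
Med(T) = 9·(-71) + 13 = -626.
Med(B) = 0.47·(-626) + 22 = -272.22.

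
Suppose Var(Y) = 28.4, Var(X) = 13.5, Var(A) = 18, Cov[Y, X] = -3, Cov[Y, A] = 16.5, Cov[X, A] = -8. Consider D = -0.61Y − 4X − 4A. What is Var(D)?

Var(D) = 324.44764

Var(D) = a²·Var(Y) + b²·Var(X) + c²·Var(A) + 2ab·Cov[Y, X] + 2ac·Cov[Y, A] + 2bc·Cov[X, A], with a = -0.61, b = -4, c = -4.
= 10.56764 + 216 + 288 + (-14.64) + 80.52 + (-256)
= 324.44764.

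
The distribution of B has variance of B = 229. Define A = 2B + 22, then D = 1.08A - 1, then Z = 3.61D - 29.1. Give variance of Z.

variance of A = 2²·229 = 916.
variance of D = 1.08²·916 = 1068.4224.
variance of Z = 3.61²·1068.4224 = 13923.78755904.

variance of Z = 13923.78755904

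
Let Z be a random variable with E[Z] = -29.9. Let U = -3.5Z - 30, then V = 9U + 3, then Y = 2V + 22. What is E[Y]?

E[U] = (-3.5)·(-29.9) + (-30) = 74.65.
E[V] = 9·74.65 + 3 = 674.85.
E[Y] = 2·674.85 + 22 = 1371.7.

E[Y] = 1371.7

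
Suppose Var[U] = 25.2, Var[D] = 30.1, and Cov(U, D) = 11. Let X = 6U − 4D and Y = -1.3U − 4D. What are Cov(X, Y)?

By bilinearity, Cov(X, Y) = ac·Var[U] + bd·Var[D] + (ad+bc)·Cov(U, D), with a=6, b=-4, c=-1.3, d=-4.
ac·Var[U] = 6·(-1.3)·25.2 = -196.56
bd·Var[D] = (-4)·(-4)·30.1 = 481.6
(ad+bc)·Cov(U, D) = (-18.8)·11 = -206.8
Cov(X, Y) = -196.56 + 481.6 + (-206.8) = 78.24.

Cov(X, Y) = 78.24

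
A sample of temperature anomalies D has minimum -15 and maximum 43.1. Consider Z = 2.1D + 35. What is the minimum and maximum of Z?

a = 2.1 > 0, so min(Z) = a·min(D)+b = 2.1·(-15) + 35 = 3.5 and max(Z) = 2.1·43.1 + 35 = 125.51.

min(Z) = 3.5, max(Z) = 125.51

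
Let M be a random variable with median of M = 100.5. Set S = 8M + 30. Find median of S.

median of S = 834

A linear map preserves order up to sign, so median of S = a·median of M + b = 8·100.5 + 30 = 834.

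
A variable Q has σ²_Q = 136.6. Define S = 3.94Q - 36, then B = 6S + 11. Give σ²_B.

σ²_S = 3.94²·136.6 = 2120.52376.
σ²_B = 6²·2120.52376 = 76338.85536.

σ²_B = 76338.85536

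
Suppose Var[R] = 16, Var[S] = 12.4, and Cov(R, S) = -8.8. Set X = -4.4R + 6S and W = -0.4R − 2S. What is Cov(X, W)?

Cov(X, W) = -176.96

By bilinearity, Cov(X, W) = ac·Var[R] + bd·Var[S] + (ad+bc)·Cov(R, S), with a=-4.4, b=6, c=-0.4, d=-2.
ac·Var[R] = (-4.4)·(-0.4)·16 = 28.16
bd·Var[S] = 6·(-2)·12.4 = -148.8
(ad+bc)·Cov(R, S) = (6.4)·(-8.8) = -56.32
Cov(X, W) = 28.16 + (-148.8) + (-56.32) = -176.96.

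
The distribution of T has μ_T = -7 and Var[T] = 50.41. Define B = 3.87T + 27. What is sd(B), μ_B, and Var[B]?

B = 3.87T + 27 is linear with a = 3.87, b = 27.
sd(T) = √50.41 = 7.1.
sd(B) = |a|·sd(T) = |3.87|·7.1 = 27.477.
μ_B = a·μ_T + b = 3.87·(-7) + 27 = -0.09.
Var[B] = a²·Var[T] = 3.87²·50.41 = 754.985529 (the additive constant 27 does not affect variance).

sd(B) = 27.477, μ_B = -0.09, Var[B] = 754.985529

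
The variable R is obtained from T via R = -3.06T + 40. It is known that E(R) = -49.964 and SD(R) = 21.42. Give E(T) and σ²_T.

From R = -3.06T + 40: E(R) = a·E(T) + b, so E(T) = (E(R) − b)/a = (-49.964 − 40)/(-3.06) = 29.4.
σ²_R = 21.42² = 458.8164.
σ²_R = a²·σ²_T, so σ²_T = 458.8164/(-3.06)² = 49.

E(T) = 29.4, σ²_T = 49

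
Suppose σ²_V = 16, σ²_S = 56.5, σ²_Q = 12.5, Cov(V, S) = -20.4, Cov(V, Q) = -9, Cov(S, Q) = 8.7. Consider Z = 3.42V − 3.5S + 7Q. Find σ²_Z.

σ²_Z = a²·σ²_V + b²·σ²_S + c²·σ²_Q + 2ab·Cov(V, S) + 2ac·Cov(V, Q) + 2bc·Cov(S, Q), with a = 3.42, b = -3.5, c = 7.
= 187.1424 + 692.125 + 612.5 + 488.376 + (-430.92) + (-426.3)
= 1122.9234.

σ²_Z = 1122.9234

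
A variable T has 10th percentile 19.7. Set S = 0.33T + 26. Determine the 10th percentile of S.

10th percentile of S = 32.501

Since a = 0.33 > 0 the transformation is increasing, so the 10th percentile of S = a·(P_{10} of T) + b = 0.33·19.7 + 26 = 32.501.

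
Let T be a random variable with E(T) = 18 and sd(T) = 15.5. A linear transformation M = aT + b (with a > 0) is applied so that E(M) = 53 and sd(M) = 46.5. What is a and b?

a = 3, b = -1

sd(M) = a·sd(T) (a > 0), so a = 46.5/15.5 = 3.
E(M) = a·E(T) + b, so b = 53 − 3·18 = -1.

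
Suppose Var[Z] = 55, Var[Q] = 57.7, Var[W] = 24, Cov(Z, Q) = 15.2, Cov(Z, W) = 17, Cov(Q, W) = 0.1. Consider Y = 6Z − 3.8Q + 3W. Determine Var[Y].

Var[Y] = 2945.788

Var[Y] = a²·Var[Z] + b²·Var[Q] + c²·Var[W] + 2ab·Cov(Z, Q) + 2ac·Cov(Z, W) + 2bc·Cov(Q, W), with a = 6, b = -3.8, c = 3.
= 1980 + 833.188 + 216 + (-693.12) + 612 + (-2.28)
= 2945.788.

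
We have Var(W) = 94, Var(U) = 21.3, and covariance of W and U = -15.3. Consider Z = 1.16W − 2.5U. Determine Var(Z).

Var(Z) = a²·Var(W) + b²·Var(U) + 2ab·covariance of W and U with a = 1.16, b = -2.5.
= 1.16²·94 + (-2.5)²·21.3 + 2·1.16·(-2.5)·(-15.3)
= 126.4864 + 133.125 + 88.74 = 348.3514.

Var(Z) = 348.3514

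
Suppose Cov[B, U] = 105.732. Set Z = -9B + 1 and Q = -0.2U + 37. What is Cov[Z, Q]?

Cov[Z, Q] = a·c·Cov[B, U] = (-9)·(-0.2)·105.732 = 190.3176. Additive constants drop out.

Cov[Z, Q] = 190.3176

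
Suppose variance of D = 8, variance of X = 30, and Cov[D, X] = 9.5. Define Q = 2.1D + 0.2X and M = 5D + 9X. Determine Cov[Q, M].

Cov[Q, M] = 327.05

By bilinearity, Cov[Q, M] = ac·variance of D + bd·variance of X + (ad+bc)·Cov[D, X], with a=2.1, b=0.2, c=5, d=9.
ac·variance of D = 2.1·5·8 = 84
bd·variance of X = 0.2·9·30 = 54
(ad+bc)·Cov[D, X] = (19.9)·9.5 = 189.05
Cov[Q, M] = 84 + 54 + 189.05 = 327.05.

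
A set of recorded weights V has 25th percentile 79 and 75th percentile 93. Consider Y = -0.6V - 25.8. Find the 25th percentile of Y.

25th percentile of Y = -81.6

Since a = -0.6 < 0 the transformation is decreasing, reversing order: the 25th percentile of Y corresponds to the 75th percentile of V.
So P_{25}(Y) = a·P_{75}(V) + b = (-0.6)·93 + (-25.8) = -81.6.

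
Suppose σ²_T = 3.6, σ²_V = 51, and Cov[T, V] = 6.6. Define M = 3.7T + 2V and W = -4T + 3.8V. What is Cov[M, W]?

Cov[M, W] = 374.316

By bilinearity, Cov[M, W] = ac·σ²_T + bd·σ²_V + (ad+bc)·Cov[T, V], with a=3.7, b=2, c=-4, d=3.8.
ac·σ²_T = 3.7·(-4)·3.6 = -53.28
bd·σ²_V = 2·3.8·51 = 387.6
(ad+bc)·Cov[T, V] = (6.06)·6.6 = 39.996
Cov[M, W] = -53.28 + 387.6 + 39.996 = 374.316.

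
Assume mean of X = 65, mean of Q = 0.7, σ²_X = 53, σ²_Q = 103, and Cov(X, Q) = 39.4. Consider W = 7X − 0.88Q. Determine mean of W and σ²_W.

mean of W = 7·mean of X + (-0.88)·mean of Q = 7·65 + (-0.88)·0.7 = 454.384.
σ²_W = a²·σ²_X + b²·σ²_Q + 2ab·Cov(X, Q) with a = 7, b = -0.88.
= 7²·53 + (-0.88)²·103 + 2·7·(-0.88)·39.4
= 2597 + 79.7632 + (-485.408) = 2191.3552.

mean of W = 454.384, σ²_W = 2191.3552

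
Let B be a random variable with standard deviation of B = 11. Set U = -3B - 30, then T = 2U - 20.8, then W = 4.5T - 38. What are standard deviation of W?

standard deviation of U = |-3|·11 = 33.
standard deviation of T = |2|·33 = 66.
standard deviation of W = |4.5|·66 = 297.

standard deviation of W = 297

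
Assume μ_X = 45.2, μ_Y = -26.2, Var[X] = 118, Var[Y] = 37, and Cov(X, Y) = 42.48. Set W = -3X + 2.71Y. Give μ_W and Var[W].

μ_W = -206.602, Var[W] = 643.0069

μ_W = (-3)·μ_X + 2.71·μ_Y = (-3)·45.2 + 2.71·(-26.2) = -206.602.
Var[W] = a²·Var[X] + b²·Var[Y] + 2ab·Cov(X, Y) with a = -3, b = 2.71.
= (-3)²·118 + 2.71²·37 + 2·(-3)·2.71·42.48
= 1062 + 271.7317 + (-690.7248) = 643.0069.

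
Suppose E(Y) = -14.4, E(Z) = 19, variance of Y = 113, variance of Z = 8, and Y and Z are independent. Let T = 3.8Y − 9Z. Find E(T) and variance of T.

E(T) = -225.72, variance of T = 2279.72

E(T) = 3.8·E(Y) + (-9)·E(Z) = 3.8·(-14.4) + (-9)·19 = -225.72.
variance of T = a²·variance of Y + b²·variance of Z + 2ab·covariance of Y and Z with a = 3.8, b = -9.
Independence gives covariance of Y and Z = 0.
= 3.8²·113 + (-9)²·8 + 2·3.8·(-9)·0
= 1631.72 + 648 + 0 = 2279.72.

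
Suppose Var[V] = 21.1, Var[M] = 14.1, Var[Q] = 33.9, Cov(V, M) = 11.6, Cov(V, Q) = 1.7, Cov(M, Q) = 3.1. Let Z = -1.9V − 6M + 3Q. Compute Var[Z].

Var[Z] = 1022.371

Var[Z] = a²·Var[V] + b²·Var[M] + c²·Var[Q] + 2ab·Cov(V, M) + 2ac·Cov(V, Q) + 2bc·Cov(M, Q), with a = -1.9, b = -6, c = 3.
= 76.171 + 507.6 + 305.1 + 264.48 + (-19.38) + (-111.6)
= 1022.371.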